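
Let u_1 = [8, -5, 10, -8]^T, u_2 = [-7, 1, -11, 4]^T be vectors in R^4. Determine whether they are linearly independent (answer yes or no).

yes

Form the matrix with these vectors as rows and row reduce.
R2 ← R2 + (7/8)·R1: [0, -27/8, -9/4, -3]
2 nonzero rows, so the 2 vectors span a space of dimension 2.
Since 2 = 2, the vectors are linearly independent.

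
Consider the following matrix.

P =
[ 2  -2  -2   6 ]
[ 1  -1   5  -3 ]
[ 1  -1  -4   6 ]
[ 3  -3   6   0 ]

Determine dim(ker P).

Row reduce to echelon form.
R2 ← R2 − (1/2)·R1: [0, 0, 6, -6]
R3 ← R3 − (1/2)·R1: [0, 0, -3, 3]
R4 ← R4 − (3/2)·R1: [0, 0, 9, -9]
R3 ← R3 + (1/2)·R2: [0, 0, 0, 0]
R4 ← R4 − (3/2)·R2: [0, 0, 0, 0]
2 nonzero rows, so rank(P) = 2.
P has 4 columns; by rank–nullity, nullity = 4 − 2 = 2.

2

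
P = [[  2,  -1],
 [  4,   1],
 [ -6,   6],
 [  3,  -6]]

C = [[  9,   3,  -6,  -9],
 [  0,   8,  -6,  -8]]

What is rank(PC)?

First compute PC:
[[ 18,  -2,  -6, -10],
 [ 36,  20, -30, -44],
 [-54,  30,   0,   6],
 [ 27, -39,  18,  21]]
Now row reduce the product.
R2 ← R2 − (2)·R1: [0, 24, -18, -24]
R3 ← R3 + (3)·R1: [0, 24, -18, -24]
R4 ← R4 − (3/2)·R1: [0, -36, 27, 36]
R3 ← R3 − R2: [0, 0, 0, 0]
R4 ← R4 + (3/2)·R2: [0, 0, 0, 0]
2 nonzero rows, so rank(PC) = 2.

2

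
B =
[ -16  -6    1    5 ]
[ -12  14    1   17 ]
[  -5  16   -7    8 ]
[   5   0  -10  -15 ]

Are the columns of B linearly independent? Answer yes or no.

Row reduce B to echelon form.
R2 ← R2 − (3/4)·R1: [0, 37/2, 1/4, 53/4]
R3 ← R3 − (5/16)·R1: [0, 143/8, -117/16, 103/16]
R4 ← R4 + (5/16)·R1: [0, -15/8, -155/16, -215/16]
R3 ← R3 − (143/148)·R2: [0, 0, -559/74, -471/74]
R4 ← R4 + (15/148)·R2: [0, 0, -715/74, -895/74]
R4 ← R4 − (55/43)·R3: [0, 0, 0, -170/43]
4 pivots among 4 columns.
Every column is a pivot column, so the columns are linearly independent.

yes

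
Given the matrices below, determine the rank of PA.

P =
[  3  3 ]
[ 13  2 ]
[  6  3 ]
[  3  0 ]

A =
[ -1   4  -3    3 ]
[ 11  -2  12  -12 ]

First compute PA:
[[ 30,   6,  27, -27],
 [  9,  48, -15,  15],
 [ 27,  18,  18, -18],
 [ -3,  12,  -9,   9]]
Now row reduce the product.
R2 ← R2 − (3/10)·R1: [0, 231/5, -231/10, 231/10]
R3 ← R3 − (9/10)·R1: [0, 63/5, -63/10, 63/10]
R4 ← R4 + (1/10)·R1: [0, 63/5, -63/10, 63/10]
R3 ← R3 − (3/11)·R2: [0, 0, 0, 0]
R4 ← R4 − (3/11)·R2: [0, 0, 0, 0]
2 nonzero rows, so rank(PA) = 2.

2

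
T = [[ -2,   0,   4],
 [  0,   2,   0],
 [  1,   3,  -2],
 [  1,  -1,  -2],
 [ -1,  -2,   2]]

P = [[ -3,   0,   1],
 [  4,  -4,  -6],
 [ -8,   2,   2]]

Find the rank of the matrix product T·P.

2

First compute TP:
[[-26,   8,   6],
 [  8,  -8, -12],
 [ 25, -16, -21],
 [  9,   0,   3],
 [-21,  12,  15]]
Now row reduce the product.
R2 ← R2 + (4/13)·R1: [0, -72/13, -132/13]
R3 ← R3 + (25/26)·R1: [0, -108/13, -198/13]
R4 ← R4 + (9/26)·R1: [0, 36/13, 66/13]
R5 ← R5 − (21/26)·R1: [0, 72/13, 132/13]
R3 ← R3 − (3/2)·R2: [0, 0, 0]
R4 ← R4 + (1/2)·R2: [0, 0, 0]
R5 ← R5 + R2: [0, 0, 0]
2 nonzero rows, so rank(TP) = 2.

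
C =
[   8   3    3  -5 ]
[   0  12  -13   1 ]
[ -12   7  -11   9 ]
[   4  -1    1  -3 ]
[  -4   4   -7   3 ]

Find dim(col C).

Row reduce to echelon form.
R3 ← R3 + (3/2)·R1: [0, 23/2, -13/2, 3/2]
R4 ← R4 − (1/2)·R1: [0, -5/2, -1/2, -1/2]
R5 ← R5 + (1/2)·R1: [0, 11/2, -11/2, 1/2]
R3 ← R3 − (23/24)·R2: [0, 0, 143/24, 13/24]
R4 ← R4 + (5/24)·R2: [0, 0, -77/24, -7/24]
R5 ← R5 − (11/24)·R2: [0, 0, 11/24, 1/24]
R4 ← R4 + (7/13)·R3: [0, 0, 0, 0]
R5 ← R5 − (1/13)·R3: [0, 0, 0, 0]
Echelon form has 3 nonzero rows, so rank(C) = 3.
The column space has dimension equal to the rank: 3.

3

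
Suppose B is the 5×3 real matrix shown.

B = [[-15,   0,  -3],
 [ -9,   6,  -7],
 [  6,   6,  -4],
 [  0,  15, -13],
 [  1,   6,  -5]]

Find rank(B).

2

Row reduce to echelon form.
R2 ← R2 − (3/5)·R1: [0, 6, -26/5]
R3 ← R3 + (2/5)·R1: [0, 6, -26/5]
R5 ← R5 + (1/15)·R1: [0, 6, -26/5]
R3 ← R3 − R2: [0, 0, 0]
R4 ← R4 − (5/2)·R2: [0, 0, 0]
R5 ← R5 − R2: [0, 0, 0]
Echelon form has 2 nonzero rows, so rank(B) = 2.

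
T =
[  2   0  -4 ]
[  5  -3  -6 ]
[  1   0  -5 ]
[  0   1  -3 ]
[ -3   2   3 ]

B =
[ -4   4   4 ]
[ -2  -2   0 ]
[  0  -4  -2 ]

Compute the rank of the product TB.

2

First compute TB:
[[ -8,  24,  16],
 [-14,  50,  32],
 [ -4,  24,  14],
 [ -2,  10,   6],
 [  8, -28, -18]]
Now row reduce the product.
R2 ← R2 − (7/4)·R1: [0, 8, 4]
R3 ← R3 − (1/2)·R1: [0, 12, 6]
R4 ← R4 − (1/4)·R1: [0, 4, 2]
R5 ← R5 + R1: [0, -4, -2]
R3 ← R3 − (3/2)·R2: [0, 0, 0]
R4 ← R4 − (1/2)·R2: [0, 0, 0]
R5 ← R5 + (1/2)·R2: [0, 0, 0]
2 nonzero rows, so rank(TB) = 2.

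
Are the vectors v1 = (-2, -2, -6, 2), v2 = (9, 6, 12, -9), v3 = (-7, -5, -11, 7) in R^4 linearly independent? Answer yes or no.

no

Form the matrix with these vectors as rows and row reduce.
R2 ← R2 + (9/2)·R1: [0, -3, -15, 0]
R3 ← R3 − (7/2)·R1: [0, 2, 10, 0]
R3 ← R3 + (2/3)·R2: [0, 0, 0, 0]
2 nonzero rows, so the 3 vectors span a space of dimension 2.
Since 2 < 3, the vectors are linearly dependent.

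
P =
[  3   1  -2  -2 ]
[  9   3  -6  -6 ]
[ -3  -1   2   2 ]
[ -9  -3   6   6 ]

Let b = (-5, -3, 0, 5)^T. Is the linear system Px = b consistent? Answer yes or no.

no

Row reduce the augmented matrix [P | b].
R2 ← R2 − (3)·R1: [0, 0, 0, 0, 12]
R3 ← R3 + R1: [0, 0, 0, 0, -5]
R4 ← R4 + (3)·R1: [0, 0, 0, 0, -10]
R3 ← R3 + (5/12)·R2: [0, 0, 0, 0, 0]
R4 ← R4 + (5/6)·R2: [0, 0, 0, 0, 0]
The echelon form has 2 nonzero rows; the last pivot sits in the augmented column, so rank(P) = 1 but rank([P|b]) = 2.
Since the ranks differ, the system is inconsistent.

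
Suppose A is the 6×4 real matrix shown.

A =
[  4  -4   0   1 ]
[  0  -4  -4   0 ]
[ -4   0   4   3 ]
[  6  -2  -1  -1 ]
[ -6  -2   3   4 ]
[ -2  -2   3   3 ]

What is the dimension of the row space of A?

Row reduce to echelon form.
R3 ← R3 + R1: [0, -4, 4, 4]
R4 ← R4 − (3/2)·R1: [0, 4, -1, -5/2]
R5 ← R5 + (3/2)·R1: [0, -8, 3, 11/2]
R6 ← R6 + (1/2)·R1: [0, -4, 3, 7/2]
R3 ← R3 − R2: [0, 0, 8, 4]
R4 ← R4 + R2: [0, 0, -5, -5/2]
R5 ← R5 − (2)·R2: [0, 0, 11, 11/2]
R6 ← R6 − R2: [0, 0, 7, 7/2]
R4 ← R4 + (5/8)·R3: [0, 0, 0, 0]
R5 ← R5 − (11/8)·R3: [0, 0, 0, 0]
R6 ← R6 − (7/8)·R3: [0, 0, 0, 0]
Echelon form has 3 nonzero rows, so rank(A) = 3.
The row space has dimension equal to the rank: 3.

3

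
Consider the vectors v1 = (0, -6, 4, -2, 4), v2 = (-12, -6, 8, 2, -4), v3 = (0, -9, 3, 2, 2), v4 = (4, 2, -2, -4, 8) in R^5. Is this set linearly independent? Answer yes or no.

Form the matrix with these vectors as rows and row reduce.
Swap R1 ↔ R2
R4 ← R4 + (1/3)·R1: [0, 0, 2/3, -10/3, 20/3]
R3 ← R3 − (3/2)·R2: [0, 0, -3, 5, -4]
R4 ← R4 + (2/9)·R3: [0, 0, 0, -20/9, 52/9]
4 nonzero rows, so the 4 vectors span a space of dimension 4.
Since 4 = 4, the vectors are linearly independent.

yes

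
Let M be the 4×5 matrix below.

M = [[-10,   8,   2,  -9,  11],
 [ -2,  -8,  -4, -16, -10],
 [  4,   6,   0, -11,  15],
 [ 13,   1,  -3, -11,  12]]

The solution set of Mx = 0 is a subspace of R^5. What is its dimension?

Row reduce to echelon form.
R2 ← R2 − (1/5)·R1: [0, -48/5, -22/5, -71/5, -61/5]
R3 ← R3 + (2/5)·R1: [0, 46/5, 4/5, -73/5, 97/5]
R4 ← R4 + (13/10)·R1: [0, 57/5, -2/5, -227/10, 263/10]
R3 ← R3 + (23/24)·R2: [0, 0, -41/12, -677/24, 185/24]
R4 ← R4 + (19/16)·R2: [0, 0, -45/8, -633/16, 189/16]
R4 ← R4 − (135/82)·R3: [0, 0, 0, 282/41, -36/41]
4 nonzero rows, so rank(M) = 4.
M has 5 columns; by rank–nullity, nullity = 5 − 4 = 1.

1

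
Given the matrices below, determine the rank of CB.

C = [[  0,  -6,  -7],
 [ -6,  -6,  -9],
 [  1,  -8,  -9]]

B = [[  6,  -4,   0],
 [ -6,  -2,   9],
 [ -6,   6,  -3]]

2

First compute CB:
[[ 78, -30, -33],
 [ 54, -18, -27],
 [108, -42, -45]]
Now row reduce the product.
R2 ← R2 − (9/13)·R1: [0, 36/13, -54/13]
R3 ← R3 − (18/13)·R1: [0, -6/13, 9/13]
R3 ← R3 + (1/6)·R2: [0, 0, 0]
2 nonzero rows, so rank(CB) = 2.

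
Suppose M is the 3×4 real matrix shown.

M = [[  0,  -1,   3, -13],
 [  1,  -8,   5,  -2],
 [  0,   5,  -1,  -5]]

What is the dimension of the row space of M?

Row reduce to echelon form.
Swap R1 ↔ R2
R3 ← R3 + (5)·R2: [0, 0, 14, -70]
Echelon form has 3 nonzero rows, so rank(M) = 3.
The row space has dimension equal to the rank: 3.

3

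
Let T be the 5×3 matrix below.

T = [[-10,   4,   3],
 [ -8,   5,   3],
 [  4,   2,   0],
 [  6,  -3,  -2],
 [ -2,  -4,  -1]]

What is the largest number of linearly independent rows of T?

Row reduce to echelon form.
R2 ← R2 − (4/5)·R1: [0, 9/5, 3/5]
R3 ← R3 + (2/5)·R1: [0, 18/5, 6/5]
R4 ← R4 + (3/5)·R1: [0, -3/5, -1/5]
R5 ← R5 − (1/5)·R1: [0, -24/5, -8/5]
R3 ← R3 − (2)·R2: [0, 0, 0]
R4 ← R4 + (1/3)·R2: [0, 0, 0]
R5 ← R5 + (8/3)·R2: [0, 0, 0]
Echelon form has 2 nonzero rows, so rank(T) = 2.
The rank gives the maximum number of linearly independent rows: 2.

2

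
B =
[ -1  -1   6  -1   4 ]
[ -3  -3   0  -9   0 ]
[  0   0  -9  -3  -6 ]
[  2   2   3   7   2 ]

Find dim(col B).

2

Row reduce to echelon form.
R2 ← R2 − (3)·R1: [0, 0, -18, -6, -12]
R4 ← R4 + (2)·R1: [0, 0, 15, 5, 10]
R3 ← R3 − (1/2)·R2: [0, 0, 0, 0, 0]
R4 ← R4 + (5/6)·R2: [0, 0, 0, 0, 0]
Echelon form has 2 nonzero rows, so rank(B) = 2.
The column space has dimension equal to the rank: 2.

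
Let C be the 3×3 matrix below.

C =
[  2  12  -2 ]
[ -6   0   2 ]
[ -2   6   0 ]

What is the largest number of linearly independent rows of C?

Row reduce to echelon form.
R2 ← R2 + (3)·R1: [0, 36, -4]
R3 ← R3 + R1: [0, 18, -2]
R3 ← R3 − (1/2)·R2: [0, 0, 0]
Echelon form has 2 nonzero rows, so rank(C) = 2.
The rank gives the maximum number of linearly independent rows: 2.

2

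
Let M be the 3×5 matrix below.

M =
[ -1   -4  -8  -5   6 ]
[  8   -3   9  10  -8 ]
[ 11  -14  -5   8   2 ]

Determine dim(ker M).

Row reduce to echelon form.
R2 ← R2 + (8)·R1: [0, -35, -55, -30, 40]
R3 ← R3 + (11)·R1: [0, -58, -93, -47, 68]
R3 ← R3 − (58/35)·R2: [0, 0, -13/7, 19/7, 12/7]
3 nonzero rows, so rank(M) = 3.
M has 5 columns; by rank–nullity, nullity = 5 − 3 = 2.

2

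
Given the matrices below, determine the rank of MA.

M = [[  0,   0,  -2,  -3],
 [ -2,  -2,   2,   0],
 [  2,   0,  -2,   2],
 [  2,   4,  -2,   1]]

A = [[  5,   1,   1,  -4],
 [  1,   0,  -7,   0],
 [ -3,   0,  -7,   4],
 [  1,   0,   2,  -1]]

First compute MA:
[[  3,   0,   8,  -5],
 [-18,  -2,  -2,  16],
 [ 18,   2,  20, -18],
 [ 21,   2, -10, -17]]
Now row reduce the product.
R2 ← R2 + (6)·R1: [0, -2, 46, -14]
R3 ← R3 − (6)·R1: [0, 2, -28, 12]
R4 ← R4 − (7)·R1: [0, 2, -66, 18]
R3 ← R3 + R2: [0, 0, 18, -2]
R4 ← R4 + R2: [0, 0, -20, 4]
R4 ← R4 + (10/9)·R3: [0, 0, 0, 16/9]
4 nonzero rows, so rank(MA) = 4.

4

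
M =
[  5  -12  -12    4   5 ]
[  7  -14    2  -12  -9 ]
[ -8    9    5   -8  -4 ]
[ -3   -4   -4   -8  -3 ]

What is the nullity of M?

1

Row reduce to echelon form.
R2 ← R2 − (7/5)·R1: [0, 14/5, 94/5, -88/5, -16]
R3 ← R3 + (8/5)·R1: [0, -51/5, -71/5, -8/5, 4]
R4 ← R4 + (3/5)·R1: [0, -56/5, -56/5, -28/5, 0]
R3 ← R3 + (51/14)·R2: [0, 0, 380/7, -460/7, -380/7]
R4 ← R4 + (4)·R2: [0, 0, 64, -76, -64]
R4 ← R4 − (112/95)·R3: [0, 0, 0, 28/19, 0]
4 nonzero rows, so rank(M) = 4.
M has 5 columns; by rank–nullity, nullity = 5 − 4 = 1.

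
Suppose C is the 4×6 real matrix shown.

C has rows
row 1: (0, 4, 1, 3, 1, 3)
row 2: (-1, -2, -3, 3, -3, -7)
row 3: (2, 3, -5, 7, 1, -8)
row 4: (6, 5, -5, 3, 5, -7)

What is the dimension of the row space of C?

4

Row reduce to echelon form.
Swap R1 ↔ R2
R3 ← R3 + (2)·R1: [0, -1, -11, 13, -5, -22]
R4 ← R4 + (6)·R1: [0, -7, -23, 21, -13, -49]
R3 ← R3 + (1/4)·R2: [0, 0, -43/4, 55/4, -19/4, -85/4]
R4 ← R4 + (7/4)·R2: [0, 0, -85/4, 105/4, -45/4, -175/4]
R4 ← R4 − (85/43)·R3: [0, 0, 0, -40/43, -80/43, -75/43]
Echelon form has 4 nonzero rows, so rank(C) = 4.
The row space has dimension equal to the rank: 4.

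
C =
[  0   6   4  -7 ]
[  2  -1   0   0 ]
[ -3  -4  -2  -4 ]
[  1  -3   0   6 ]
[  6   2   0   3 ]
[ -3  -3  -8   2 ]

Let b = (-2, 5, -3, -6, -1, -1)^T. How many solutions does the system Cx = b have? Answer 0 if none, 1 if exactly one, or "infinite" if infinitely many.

0

Row reduce the augmented matrix [C | b].
Swap R1 ↔ R2
R3 ← R3 + (3/2)·R1: [0, -11/2, -2, -4, 9/2]
R4 ← R4 − (1/2)·R1: [0, -5/2, 0, 6, -17/2]
R5 ← R5 − (3)·R1: [0, 5, 0, 3, -16]
R6 ← R6 + (3/2)·R1: [0, -9/2, -8, 2, 13/2]
R3 ← R3 + (11/12)·R2: [0, 0, 5/3, -125/12, 8/3]
R4 ← R4 + (5/12)·R2: [0, 0, 5/3, 37/12, -28/3]
R5 ← R5 − (5/6)·R2: [0, 0, -10/3, 53/6, -43/3]
R6 ← R6 + (3/4)·R2: [0, 0, -5, -13/4, 5]
R4 ← R4 − R3: [0, 0, 0, 27/2, -12]
R5 ← R5 + (2)·R3: [0, 0, 0, -12, -9]
R6 ← R6 + (3)·R3: [0, 0, 0, -69/2, 13]
R5 ← R5 + (8/9)·R4: [0, 0, 0, 0, -59/3]
R6 ← R6 + (23/9)·R4: [0, 0, 0, 0, -53/3]
R6 ← R6 − (53/59)·R5: [0, 0, 0, 0, 0]
The echelon form has 5 nonzero rows; the last pivot sits in the augmented column, so rank(C) = 4 but rank([C|b]) = 5.
Since the ranks differ, the system is inconsistent.
It has no solutions.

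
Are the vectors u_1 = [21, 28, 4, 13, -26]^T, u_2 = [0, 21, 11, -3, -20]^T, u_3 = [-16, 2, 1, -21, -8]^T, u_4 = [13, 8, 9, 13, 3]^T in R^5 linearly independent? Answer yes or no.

yes

Form the matrix with these vectors as rows and row reduce.
R3 ← R3 + (16/21)·R1: [0, 70/3, 85/21, -233/21, -584/21]
R4 ← R4 − (13/21)·R1: [0, -28/3, 137/21, 104/21, 401/21]
R3 ← R3 − (10/9)·R2: [0, 0, -515/63, -163/21, -352/63]
R4 ← R4 + (4/9)·R2: [0, 0, 719/63, 76/21, 643/63]
R4 ← R4 + (719/515)·R3: [0, 0, 0, -3717/515, 1239/515]
4 nonzero rows, so the 4 vectors span a space of dimension 4.
Since 4 = 4, the vectors are linearly independent.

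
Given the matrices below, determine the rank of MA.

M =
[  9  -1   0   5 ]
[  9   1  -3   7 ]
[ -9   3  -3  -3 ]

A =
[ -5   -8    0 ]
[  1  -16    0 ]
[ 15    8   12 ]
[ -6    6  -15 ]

2

First compute MA:
[[-76, -26, -75],
 [-131, -70, -141],
 [ 21, -18,   9]]
Now row reduce the product.
R2 ← R2 − (131/76)·R1: [0, -957/38, -891/76]
R3 ← R3 + (21/76)·R1: [0, -957/38, -891/76]
R3 ← R3 − R2: [0, 0, 0]
2 nonzero rows, so rank(MA) = 2.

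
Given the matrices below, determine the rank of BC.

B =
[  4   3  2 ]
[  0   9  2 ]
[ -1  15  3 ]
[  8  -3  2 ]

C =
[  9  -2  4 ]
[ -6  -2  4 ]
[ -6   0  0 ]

2

First compute BC:
[[  6, -14,  28],
 [-66, -18,  36],
 [-117, -28,  56],
 [ 78, -10,  20]]
Now row reduce the product.
R2 ← R2 + (11)·R1: [0, -172, 344]
R3 ← R3 + (39/2)·R1: [0, -301, 602]
R4 ← R4 − (13)·R1: [0, 172, -344]
R3 ← R3 − (7/4)·R2: [0, 0, 0]
R4 ← R4 + R2: [0, 0, 0]
2 nonzero rows, so rank(BC) = 2.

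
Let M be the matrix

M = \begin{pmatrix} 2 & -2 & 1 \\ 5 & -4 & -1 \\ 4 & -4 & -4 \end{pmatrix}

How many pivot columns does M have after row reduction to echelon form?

Row reduce to echelon form.
R2 ← R2 − (5/2)·R1: [0, 1, -7/2]
R3 ← R3 − (2)·R1: [0, 0, -6]
Echelon form has 3 nonzero rows, so rank(M) = 3.
Each nonzero row contributes one pivot column: 3 pivot columns.

3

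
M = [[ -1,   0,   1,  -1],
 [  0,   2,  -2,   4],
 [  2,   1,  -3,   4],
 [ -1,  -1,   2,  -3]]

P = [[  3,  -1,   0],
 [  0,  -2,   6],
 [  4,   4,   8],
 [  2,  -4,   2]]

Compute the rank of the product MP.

First compute MP:
[[ -1,   9,   6],
 [  0, -28,   4],
 [  2, -32, -10],
 [ -1,  23,   4]]
Now row reduce the product.
R3 ← R3 + (2)·R1: [0, -14, 2]
R4 ← R4 − R1: [0, 14, -2]
R3 ← R3 − (1/2)·R2: [0, 0, 0]
R4 ← R4 + (1/2)·R2: [0, 0, 0]
2 nonzero rows, so rank(MP) = 2.

2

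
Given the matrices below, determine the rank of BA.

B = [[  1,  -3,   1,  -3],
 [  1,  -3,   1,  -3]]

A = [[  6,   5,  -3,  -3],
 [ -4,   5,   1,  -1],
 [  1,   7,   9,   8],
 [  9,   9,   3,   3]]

1

First compute BA:
[[ -8, -30,  -6,  -1],
 [ -8, -30,  -6,  -1]]
Now row reduce the product.
R2 ← R2 − R1: [0, 0, 0, 0]
1 nonzero row, so rank(BA) = 1.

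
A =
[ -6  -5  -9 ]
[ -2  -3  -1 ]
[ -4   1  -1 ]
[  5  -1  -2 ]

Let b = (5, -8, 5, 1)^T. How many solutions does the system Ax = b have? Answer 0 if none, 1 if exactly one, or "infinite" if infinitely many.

Row reduce the augmented matrix [A | b].
R2 ← R2 − (1/3)·R1: [0, -4/3, 2, -29/3]
R3 ← R3 − (2/3)·R1: [0, 13/3, 5, 5/3]
R4 ← R4 + (5/6)·R1: [0, -31/6, -19/2, 31/6]
R3 ← R3 + (13/4)·R2: [0, 0, 23/2, -119/4]
R4 ← R4 − (31/8)·R2: [0, 0, -69/4, 341/8]
R4 ← R4 + (3/2)·R3: [0, 0, 0, -2]
The echelon form has 4 nonzero rows; the last pivot sits in the augmented column, so rank(A) = 3 but rank([A|b]) = 4.
Since the ranks differ, the system is inconsistent.
It has no solutions.

0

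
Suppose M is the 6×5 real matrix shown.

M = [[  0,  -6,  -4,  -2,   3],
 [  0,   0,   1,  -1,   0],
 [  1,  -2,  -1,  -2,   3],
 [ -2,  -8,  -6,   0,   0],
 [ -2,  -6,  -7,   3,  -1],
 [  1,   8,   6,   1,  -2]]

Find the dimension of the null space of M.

Row reduce to echelon form.
Swap R1 ↔ R3
R4 ← R4 + (2)·R1: [0, -12, -8, -4, 6]
R5 ← R5 + (2)·R1: [0, -10, -9, -1, 5]
R6 ← R6 − R1: [0, 10, 7, 3, -5]
Swap R2 ↔ R3
R4 ← R4 − (2)·R2: [0, 0, 0, 0, 0]
R5 ← R5 − (5/3)·R2: [0, 0, -7/3, 7/3, 0]
R6 ← R6 + (5/3)·R2: [0, 0, 1/3, -1/3, 0]
R5 ← R5 + (7/3)·R3: [0, 0, 0, 0, 0]
R6 ← R6 − (1/3)·R3: [0, 0, 0, 0, 0]
3 nonzero rows, so rank(M) = 3.
M has 5 columns; by rank–nullity, nullity = 5 − 3 = 2.

2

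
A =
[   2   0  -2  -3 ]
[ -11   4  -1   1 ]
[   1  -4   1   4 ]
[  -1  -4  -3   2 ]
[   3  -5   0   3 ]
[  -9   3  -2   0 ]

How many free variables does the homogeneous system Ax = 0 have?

0

Row reduce to echelon form.
R2 ← R2 + (11/2)·R1: [0, 4, -12, -31/2]
R3 ← R3 − (1/2)·R1: [0, -4, 2, 11/2]
R4 ← R4 + (1/2)·R1: [0, -4, -4, 1/2]
R5 ← R5 − (3/2)·R1: [0, -5, 3, 15/2]
R6 ← R6 + (9/2)·R1: [0, 3, -11, -27/2]
R3 ← R3 + R2: [0, 0, -10, -10]
R4 ← R4 + R2: [0, 0, -16, -15]
R5 ← R5 + (5/4)·R2: [0, 0, -12, -95/8]
R6 ← R6 − (3/4)·R2: [0, 0, -2, -15/8]
R4 ← R4 − (8/5)·R3: [0, 0, 0, 1]
R5 ← R5 − (6/5)·R3: [0, 0, 0, 1/8]
R6 ← R6 − (1/5)·R3: [0, 0, 0, 1/8]
R5 ← R5 − (1/8)·R4: [0, 0, 0, 0]
R6 ← R6 − (1/8)·R4: [0, 0, 0, 0]
4 nonzero rows, so rank(A) = 4.
A has 4 columns; by rank–nullity, nullity = 4 − 4 = 0.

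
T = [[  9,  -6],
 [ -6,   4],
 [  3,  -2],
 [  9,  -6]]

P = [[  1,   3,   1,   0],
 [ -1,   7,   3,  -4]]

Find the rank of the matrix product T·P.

1

First compute TP:
[[ 15, -15,  -9,  24],
 [-10,  10,   6, -16],
 [  5,  -5,  -3,   8],
 [ 15, -15,  -9,  24]]
Now row reduce the product.
R2 ← R2 + (2/3)·R1: [0, 0, 0, 0]
R3 ← R3 − (1/3)·R1: [0, 0, 0, 0]
R4 ← R4 − R1: [0, 0, 0, 0]
1 nonzero row, so rank(TP) = 1.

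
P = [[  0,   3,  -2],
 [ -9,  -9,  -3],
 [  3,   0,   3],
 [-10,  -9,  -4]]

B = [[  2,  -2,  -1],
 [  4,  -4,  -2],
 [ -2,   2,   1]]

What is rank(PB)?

First compute PB:
[[ 16, -16,  -8],
 [-48,  48,  24],
 [  0,   0,   0],
 [-48,  48,  24]]
Now row reduce the product.
R2 ← R2 + (3)·R1: [0, 0, 0]
R4 ← R4 + (3)·R1: [0, 0, 0]
1 nonzero row, so rank(PB) = 1.

1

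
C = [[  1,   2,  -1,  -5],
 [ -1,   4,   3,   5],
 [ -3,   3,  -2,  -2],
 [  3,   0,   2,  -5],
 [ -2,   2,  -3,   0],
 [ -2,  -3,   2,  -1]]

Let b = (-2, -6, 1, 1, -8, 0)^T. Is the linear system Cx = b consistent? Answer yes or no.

Row reduce the augmented matrix [C | b].
R2 ← R2 + R1: [0, 6, 2, 0, -8]
R3 ← R3 + (3)·R1: [0, 9, -5, -17, -5]
R4 ← R4 − (3)·R1: [0, -6, 5, 10, 7]
R5 ← R5 + (2)·R1: [0, 6, -5, -10, -12]
R6 ← R6 + (2)·R1: [0, 1, 0, -11, -4]
R3 ← R3 − (3/2)·R2: [0, 0, -8, -17, 7]
R4 ← R4 + R2: [0, 0, 7, 10, -1]
R5 ← R5 − R2: [0, 0, -7, -10, -4]
R6 ← R6 − (1/6)·R2: [0, 0, -1/3, -11, -8/3]
R4 ← R4 + (7/8)·R3: [0, 0, 0, -39/8, 41/8]
R5 ← R5 − (7/8)·R3: [0, 0, 0, 39/8, -81/8]
R6 ← R6 − (1/24)·R3: [0, 0, 0, -247/24, -71/24]
R5 ← R5 + R4: [0, 0, 0, 0, -5]
R6 ← R6 − (19/9)·R4: [0, 0, 0, 0, -124/9]
R6 ← R6 − (124/45)·R5: [0, 0, 0, 0, 0]
The echelon form has 5 nonzero rows; the last pivot sits in the augmented column, so rank(C) = 4 but rank([C|b]) = 5.
Since the ranks differ, the system is inconsistent.

no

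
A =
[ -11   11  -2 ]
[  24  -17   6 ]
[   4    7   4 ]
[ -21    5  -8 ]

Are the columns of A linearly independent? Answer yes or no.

yes

Row reduce A to echelon form.
R2 ← R2 + (24/11)·R1: [0, 7, 18/11]
R3 ← R3 + (4/11)·R1: [0, 11, 36/11]
R4 ← R4 − (21/11)·R1: [0, -16, -46/11]
R3 ← R3 − (11/7)·R2: [0, 0, 54/77]
R4 ← R4 + (16/7)·R2: [0, 0, -34/77]
R4 ← R4 + (17/27)·R3: [0, 0, 0]
3 pivots among 3 columns.
Every column is a pivot column, so the columns are linearly independent.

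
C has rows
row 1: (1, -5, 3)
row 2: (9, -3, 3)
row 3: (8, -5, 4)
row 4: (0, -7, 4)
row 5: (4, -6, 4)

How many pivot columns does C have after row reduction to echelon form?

Row reduce to echelon form.
R2 ← R2 − (9)·R1: [0, 42, -24]
R3 ← R3 − (8)·R1: [0, 35, -20]
R5 ← R5 − (4)·R1: [0, 14, -8]
R3 ← R3 − (5/6)·R2: [0, 0, 0]
R4 ← R4 + (1/6)·R2: [0, 0, 0]
R5 ← R5 − (1/3)·R2: [0, 0, 0]
Echelon form has 2 nonzero rows, so rank(C) = 2.
Each nonzero row contributes one pivot column: 2 pivot columns.

2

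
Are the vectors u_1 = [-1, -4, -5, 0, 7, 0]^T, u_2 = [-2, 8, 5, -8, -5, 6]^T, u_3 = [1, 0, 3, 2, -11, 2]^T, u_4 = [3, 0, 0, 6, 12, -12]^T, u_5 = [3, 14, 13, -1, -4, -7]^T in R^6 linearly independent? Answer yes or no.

Form the matrix with these vectors as rows and row reduce.
R2 ← R2 − (2)·R1: [0, 16, 15, -8, -19, 6]
R3 ← R3 + R1: [0, -4, -2, 2, -4, 2]
R4 ← R4 + (3)·R1: [0, -12, -15, 6, 33, -12]
R5 ← R5 + (3)·R1: [0, 2, -2, -1, 17, -7]
R3 ← R3 + (1/4)·R2: [0, 0, 7/4, 0, -35/4, 7/2]
R4 ← R4 + (3/4)·R2: [0, 0, -15/4, 0, 75/4, -15/2]
R5 ← R5 − (1/8)·R2: [0, 0, -31/8, 0, 155/8, -31/4]
R4 ← R4 + (15/7)·R3: [0, 0, 0, 0, 0, 0]
R5 ← R5 + (31/14)·R3: [0, 0, 0, 0, 0, 0]
3 nonzero rows, so the 5 vectors span a space of dimension 3.
Since 3 < 5, the vectors are linearly dependent.

no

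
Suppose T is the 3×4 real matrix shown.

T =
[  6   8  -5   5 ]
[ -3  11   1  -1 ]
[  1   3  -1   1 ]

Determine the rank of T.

2

Row reduce to echelon form.
R2 ← R2 + (1/2)·R1: [0, 15, -3/2, 3/2]
R3 ← R3 − (1/6)·R1: [0, 5/3, -1/6, 1/6]
R3 ← R3 − (1/9)·R2: [0, 0, 0, 0]
Echelon form has 2 nonzero rows, so rank(T) = 2.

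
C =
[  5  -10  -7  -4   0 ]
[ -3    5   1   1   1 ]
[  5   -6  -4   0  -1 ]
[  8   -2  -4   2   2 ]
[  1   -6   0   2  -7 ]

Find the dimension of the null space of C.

Row reduce to echelon form.
R2 ← R2 + (3/5)·R1: [0, -1, -16/5, -7/5, 1]
R3 ← R3 − R1: [0, 4, 3, 4, -1]
R4 ← R4 − (8/5)·R1: [0, 14, 36/5, 42/5, 2]
R5 ← R5 − (1/5)·R1: [0, -4, 7/5, 14/5, -7]
R3 ← R3 + (4)·R2: [0, 0, -49/5, -8/5, 3]
R4 ← R4 + (14)·R2: [0, 0, -188/5, -56/5, 16]
R5 ← R5 − (4)·R2: [0, 0, 71/5, 42/5, -11]
R4 ← R4 − (188/49)·R3: [0, 0, 0, -248/49, 220/49]
R5 ← R5 + (71/49)·R3: [0, 0, 0, 298/49, -326/49]
R5 ← R5 + (149/124)·R4: [0, 0, 0, 0, -39/31]
5 nonzero rows, so rank(C) = 5.
C has 5 columns; by rank–nullity, nullity = 5 − 5 = 0.

0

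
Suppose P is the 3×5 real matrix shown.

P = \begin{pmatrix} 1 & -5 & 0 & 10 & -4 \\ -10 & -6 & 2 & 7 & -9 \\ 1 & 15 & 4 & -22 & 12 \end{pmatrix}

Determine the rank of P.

Row reduce to echelon form.
R2 ← R2 + (10)·R1: [0, -56, 2, 107, -49]
R3 ← R3 − R1: [0, 20, 4, -32, 16]
R3 ← R3 + (5/14)·R2: [0, 0, 33/7, 87/14, -3/2]
Echelon form has 3 nonzero rows, so rank(P) = 3.

3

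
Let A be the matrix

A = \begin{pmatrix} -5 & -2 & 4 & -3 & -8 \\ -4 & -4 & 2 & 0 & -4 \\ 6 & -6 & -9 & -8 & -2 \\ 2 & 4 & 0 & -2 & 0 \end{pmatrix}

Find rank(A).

Row reduce to echelon form.
R2 ← R2 − (4/5)·R1: [0, -12/5, -6/5, 12/5, 12/5]
R3 ← R3 + (6/5)·R1: [0, -42/5, -21/5, -58/5, -58/5]
R4 ← R4 + (2/5)·R1: [0, 16/5, 8/5, -16/5, -16/5]
R3 ← R3 − (7/2)·R2: [0, 0, 0, -20, -20]
R4 ← R4 + (4/3)·R2: [0, 0, 0, 0, 0]
Echelon form has 3 nonzero rows, so rank(A) = 3.

3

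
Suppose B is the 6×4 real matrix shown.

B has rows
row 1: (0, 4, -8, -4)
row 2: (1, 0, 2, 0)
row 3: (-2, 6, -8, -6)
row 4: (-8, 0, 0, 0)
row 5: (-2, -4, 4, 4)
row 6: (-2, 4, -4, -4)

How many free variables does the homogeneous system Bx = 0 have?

1

Row reduce to echelon form.
Swap R1 ↔ R2
R3 ← R3 + (2)·R1: [0, 6, -4, -6]
R4 ← R4 + (8)·R1: [0, 0, 16, 0]
R5 ← R5 + (2)·R1: [0, -4, 8, 4]
R6 ← R6 + (2)·R1: [0, 4, 0, -4]
R3 ← R3 − (3/2)·R2: [0, 0, 8, 0]
R5 ← R5 + R2: [0, 0, 0, 0]
R6 ← R6 − R2: [0, 0, 8, 0]
R4 ← R4 − (2)·R3: [0, 0, 0, 0]
R6 ← R6 − R3: [0, 0, 0, 0]
3 nonzero rows, so rank(B) = 3.
B has 4 columns; by rank–nullity, nullity = 4 − 3 = 1.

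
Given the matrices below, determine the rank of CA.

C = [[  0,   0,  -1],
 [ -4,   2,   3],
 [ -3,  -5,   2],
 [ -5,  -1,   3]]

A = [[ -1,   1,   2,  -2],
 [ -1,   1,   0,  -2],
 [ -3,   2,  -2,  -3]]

3

First compute CA:
[[  3,  -2,   2,   3],
 [ -7,   4, -14,  -5],
 [  2,  -4, -10,  10],
 [ -3,   0, -16,   3]]
Now row reduce the product.
R2 ← R2 + (7/3)·R1: [0, -2/3, -28/3, 2]
R3 ← R3 − (2/3)·R1: [0, -8/3, -34/3, 8]
R4 ← R4 + R1: [0, -2, -14, 6]
R3 ← R3 − (4)·R2: [0, 0, 26, 0]
R4 ← R4 − (3)·R2: [0, 0, 14, 0]
R4 ← R4 − (7/13)·R3: [0, 0, 0, 0]
3 nonzero rows, so rank(CA) = 3.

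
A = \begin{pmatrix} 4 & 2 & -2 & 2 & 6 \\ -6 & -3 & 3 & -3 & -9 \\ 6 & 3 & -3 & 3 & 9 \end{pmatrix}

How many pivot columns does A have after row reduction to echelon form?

1

Row reduce to echelon form.
R2 ← R2 + (3/2)·R1: [0, 0, 0, 0, 0]
R3 ← R3 − (3/2)·R1: [0, 0, 0, 0, 0]
Echelon form has 1 nonzero row, so rank(A) = 1.
Each nonzero row contributes one pivot column: 1 pivot columns.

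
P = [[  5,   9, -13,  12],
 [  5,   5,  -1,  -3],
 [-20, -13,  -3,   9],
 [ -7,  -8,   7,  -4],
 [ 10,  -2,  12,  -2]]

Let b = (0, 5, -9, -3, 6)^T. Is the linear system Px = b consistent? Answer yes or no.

no

Row reduce the augmented matrix [P | b].
R2 ← R2 − R1: [0, -4, 12, -15, 5]
R3 ← R3 + (4)·R1: [0, 23, -55, 57, -9]
R4 ← R4 + (7/5)·R1: [0, 23/5, -56/5, 64/5, -3]
R5 ← R5 − (2)·R1: [0, -20, 38, -26, 6]
R3 ← R3 + (23/4)·R2: [0, 0, 14, -117/4, 79/4]
R4 ← R4 + (23/20)·R2: [0, 0, 13/5, -89/20, 11/4]
R5 ← R5 − (5)·R2: [0, 0, -22, 49, -19]
R4 ← R4 − (13/70)·R3: [0, 0, 0, 55/56, -257/280]
R5 ← R5 + (11/7)·R3: [0, 0, 0, 85/28, 337/28]
R5 ← R5 − (34/11)·R4: [0, 0, 0, 0, 818/55]
The echelon form has 5 nonzero rows; the last pivot sits in the augmented column, so rank(P) = 4 but rank([P|b]) = 5.
Since the ranks differ, the system is inconsistent.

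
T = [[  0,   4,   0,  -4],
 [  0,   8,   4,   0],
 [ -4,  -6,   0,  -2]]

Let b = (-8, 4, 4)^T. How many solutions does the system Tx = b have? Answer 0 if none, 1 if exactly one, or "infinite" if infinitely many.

Row reduce the augmented matrix [T | b].
Swap R1 ↔ R3
R3 ← R3 − (1/2)·R2: [0, 0, -2, -4, -10]
The echelon form has 3 nonzero rows, and every pivot lies in the first 4 columns, so rank(T) = rank([T|b]) = 3.
The system is consistent.
rank = 3 < 4 unknowns, so there are infinitely many solutions.

infinite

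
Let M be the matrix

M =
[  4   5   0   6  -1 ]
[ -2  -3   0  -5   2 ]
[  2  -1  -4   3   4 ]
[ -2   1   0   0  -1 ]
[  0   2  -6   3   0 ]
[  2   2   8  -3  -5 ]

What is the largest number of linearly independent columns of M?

5

Row reduce to echelon form.
R2 ← R2 + (1/2)·R1: [0, -1/2, 0, -2, 3/2]
R3 ← R3 − (1/2)·R1: [0, -7/2, -4, 0, 9/2]
R4 ← R4 + (1/2)·R1: [0, 7/2, 0, 3, -3/2]
R6 ← R6 − (1/2)·R1: [0, -1/2, 8, -6, -9/2]
R3 ← R3 − (7)·R2: [0, 0, -4, 14, -6]
R4 ← R4 + (7)·R2: [0, 0, 0, -11, 9]
R5 ← R5 + (4)·R2: [0, 0, -6, -5, 6]
R6 ← R6 − R2: [0, 0, 8, -4, -6]
R5 ← R5 − (3/2)·R3: [0, 0, 0, -26, 15]
R6 ← R6 + (2)·R3: [0, 0, 0, 24, -18]
R5 ← R5 − (26/11)·R4: [0, 0, 0, 0, -69/11]
R6 ← R6 + (24/11)·R4: [0, 0, 0, 0, 18/11]
R6 ← R6 + (6/23)·R5: [0, 0, 0, 0, 0]
Echelon form has 5 nonzero rows, so rank(M) = 5.
The rank gives the maximum number of linearly independent columns: 5.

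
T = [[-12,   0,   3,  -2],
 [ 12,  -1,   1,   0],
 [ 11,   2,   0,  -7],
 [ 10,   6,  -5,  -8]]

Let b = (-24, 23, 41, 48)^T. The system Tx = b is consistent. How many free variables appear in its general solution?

0

Row reduce the augmented matrix [T | b].
R2 ← R2 + R1: [0, -1, 4, -2, -1]
R3 ← R3 + (11/12)·R1: [0, 2, 11/4, -53/6, 19]
R4 ← R4 + (5/6)·R1: [0, 6, -5/2, -29/3, 28]
R3 ← R3 + (2)·R2: [0, 0, 43/4, -77/6, 17]
R4 ← R4 + (6)·R2: [0, 0, 43/2, -65/3, 22]
R4 ← R4 − (2)·R3: [0, 0, 0, 4, -12]
The echelon form has 4 nonzero rows, and every pivot lies in the first 4 columns, so rank(T) = rank([T|b]) = 4.
The system is consistent.
Free variables = (unknowns) − (rank) = 4 − 4 = 0.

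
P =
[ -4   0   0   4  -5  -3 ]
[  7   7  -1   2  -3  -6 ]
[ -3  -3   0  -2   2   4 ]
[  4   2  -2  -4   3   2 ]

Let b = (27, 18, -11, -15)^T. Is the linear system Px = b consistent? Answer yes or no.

Row reduce the augmented matrix [P | b].
R2 ← R2 + (7/4)·R1: [0, 7, -1, 9, -47/4, -45/4, 261/4]
R3 ← R3 − (3/4)·R1: [0, -3, 0, -5, 23/4, 25/4, -125/4]
R4 ← R4 + R1: [0, 2, -2, 0, -2, -1, 12]
R3 ← R3 + (3/7)·R2: [0, 0, -3/7, -8/7, 5/7, 10/7, -23/7]
R4 ← R4 − (2/7)·R2: [0, 0, -12/7, -18/7, 19/14, 31/14, -93/14]
R4 ← R4 − (4)·R3: [0, 0, 0, 2, -3/2, -7/2, 13/2]
The echelon form has 4 nonzero rows, and every pivot lies in the first 6 columns, so rank(P) = rank([P|b]) = 4.
The system is consistent.

yes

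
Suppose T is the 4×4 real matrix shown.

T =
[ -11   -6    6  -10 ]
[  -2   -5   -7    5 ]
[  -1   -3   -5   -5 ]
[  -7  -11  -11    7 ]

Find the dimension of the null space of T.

Row reduce to echelon form.
R2 ← R2 − (2/11)·R1: [0, -43/11, -89/11, 75/11]
R3 ← R3 − (1/11)·R1: [0, -27/11, -61/11, -45/11]
R4 ← R4 − (7/11)·R1: [0, -79/11, -163/11, 147/11]
R3 ← R3 − (27/43)·R2: [0, 0, -20/43, -360/43]
R4 ← R4 − (79/43)·R2: [0, 0, 2/43, 36/43]
R4 ← R4 + (1/10)·R3: [0, 0, 0, 0]
3 nonzero rows, so rank(T) = 3.
T has 4 columns; by rank–nullity, nullity = 4 − 3 = 1.

1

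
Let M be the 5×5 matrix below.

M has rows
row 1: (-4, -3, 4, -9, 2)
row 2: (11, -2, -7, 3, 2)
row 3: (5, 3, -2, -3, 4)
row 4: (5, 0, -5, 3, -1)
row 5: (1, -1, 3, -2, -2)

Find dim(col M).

5

Row reduce to echelon form.
R2 ← R2 + (11/4)·R1: [0, -41/4, 4, -87/4, 15/2]
R3 ← R3 + (5/4)·R1: [0, -3/4, 3, -57/4, 13/2]
R4 ← R4 + (5/4)·R1: [0, -15/4, 0, -33/4, 3/2]
R5 ← R5 + (1/4)·R1: [0, -7/4, 4, -17/4, -3/2]
R3 ← R3 − (3/41)·R2: [0, 0, 111/41, -519/41, 244/41]
R4 ← R4 − (15/41)·R2: [0, 0, -60/41, -12/41, -51/41]
R5 ← R5 − (7/41)·R2: [0, 0, 136/41, -22/41, -114/41]
R4 ← R4 + (20/37)·R3: [0, 0, 0, -264/37, 73/37]
R5 ← R5 − (136/111)·R3: [0, 0, 0, 554/37, -1118/111]
R5 ← R5 + (277/132)·R4: [0, 0, 0, 0, -261/44]
Echelon form has 5 nonzero rows, so rank(M) = 5.
The column space has dimension equal to the rank: 5.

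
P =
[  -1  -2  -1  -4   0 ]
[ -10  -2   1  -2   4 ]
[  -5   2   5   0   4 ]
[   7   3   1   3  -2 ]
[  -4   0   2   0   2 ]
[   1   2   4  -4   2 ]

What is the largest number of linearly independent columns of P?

Row reduce to echelon form.
R2 ← R2 − (10)·R1: [0, 18, 11, 38, 4]
R3 ← R3 − (5)·R1: [0, 12, 10, 20, 4]
R4 ← R4 + (7)·R1: [0, -11, -6, -25, -2]
R5 ← R5 − (4)·R1: [0, 8, 6, 16, 2]
R6 ← R6 + R1: [0, 0, 3, -8, 2]
R3 ← R3 − (2/3)·R2: [0, 0, 8/3, -16/3, 4/3]
R4 ← R4 + (11/18)·R2: [0, 0, 13/18, -16/9, 4/9]
R5 ← R5 − (4/9)·R2: [0, 0, 10/9, -8/9, 2/9]
R4 ← R4 − (13/48)·R3: [0, 0, 0, -1/3, 1/12]
R5 ← R5 − (5/12)·R3: [0, 0, 0, 4/3, -1/3]
R6 ← R6 − (9/8)·R3: [0, 0, 0, -2, 1/2]
R5 ← R5 + (4)·R4: [0, 0, 0, 0, 0]
R6 ← R6 − (6)·R4: [0, 0, 0, 0, 0]
Echelon form has 4 nonzero rows, so rank(P) = 4.
The rank gives the maximum number of linearly independent columns: 4.

4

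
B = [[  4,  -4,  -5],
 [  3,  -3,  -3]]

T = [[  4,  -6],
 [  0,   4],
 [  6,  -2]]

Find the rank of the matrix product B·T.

First compute BT:
[[-14, -30],
 [ -6, -24]]
Now row reduce the product.
R2 ← R2 − (3/7)·R1: [0, -78/7]
2 nonzero rows, so rank(BT) = 2.

2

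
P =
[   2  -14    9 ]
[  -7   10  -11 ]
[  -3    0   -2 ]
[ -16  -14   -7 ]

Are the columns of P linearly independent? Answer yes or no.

yes

Row reduce P to echelon form.
R2 ← R2 + (7/2)·R1: [0, -39, 41/2]
R3 ← R3 + (3/2)·R1: [0, -21, 23/2]
R4 ← R4 + (8)·R1: [0, -126, 65]
R3 ← R3 − (7/13)·R2: [0, 0, 6/13]
R4 ← R4 − (42/13)·R2: [0, 0, -16/13]
R4 ← R4 + (8/3)·R3: [0, 0, 0]
3 pivots among 3 columns.
Every column is a pivot column, so the columns are linearly independent.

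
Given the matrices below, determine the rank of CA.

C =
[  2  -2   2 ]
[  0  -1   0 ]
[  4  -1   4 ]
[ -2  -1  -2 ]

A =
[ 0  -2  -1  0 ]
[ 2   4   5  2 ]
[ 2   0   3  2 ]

2

First compute CA:
[[  0, -12,  -6,   0],
 [ -2,  -4,  -5,  -2],
 [  6, -12,   3,   6],
 [ -6,   0,  -9,  -6]]
Now row reduce the product.
Swap R1 ↔ R2
R3 ← R3 + (3)·R1: [0, -24, -12, 0]
R4 ← R4 − (3)·R1: [0, 12, 6, 0]
R3 ← R3 − (2)·R2: [0, 0, 0, 0]
R4 ← R4 + R2: [0, 0, 0, 0]
2 nonzero rows, so rank(CA) = 2.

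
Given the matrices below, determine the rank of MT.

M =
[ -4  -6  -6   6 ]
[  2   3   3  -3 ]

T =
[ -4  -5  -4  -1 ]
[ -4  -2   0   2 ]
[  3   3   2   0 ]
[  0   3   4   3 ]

1

First compute MT:
[[ 22,  32,  28,  10],
 [-11, -16, -14,  -5]]
Now row reduce the product.
R2 ← R2 + (1/2)·R1: [0, 0, 0, 0]
1 nonzero row, so rank(MT) = 1.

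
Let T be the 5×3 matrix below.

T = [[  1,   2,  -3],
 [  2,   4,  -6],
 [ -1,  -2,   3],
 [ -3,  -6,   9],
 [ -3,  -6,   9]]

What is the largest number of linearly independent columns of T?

Row reduce to echelon form.
R2 ← R2 − (2)·R1: [0, 0, 0]
R3 ← R3 + R1: [0, 0, 0]
R4 ← R4 + (3)·R1: [0, 0, 0]
R5 ← R5 + (3)·R1: [0, 0, 0]
Echelon form has 1 nonzero row, so rank(T) = 1.
The rank gives the maximum number of linearly independent columns: 1.

1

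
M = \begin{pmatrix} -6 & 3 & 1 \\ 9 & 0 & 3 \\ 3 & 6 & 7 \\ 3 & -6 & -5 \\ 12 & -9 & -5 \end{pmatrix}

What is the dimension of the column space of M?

Row reduce to echelon form.
R2 ← R2 + (3/2)·R1: [0, 9/2, 9/2]
R3 ← R3 + (1/2)·R1: [0, 15/2, 15/2]
R4 ← R4 + (1/2)·R1: [0, -9/2, -9/2]
R5 ← R5 + (2)·R1: [0, -3, -3]
R3 ← R3 − (5/3)·R2: [0, 0, 0]
R4 ← R4 + R2: [0, 0, 0]
R5 ← R5 + (2/3)·R2: [0, 0, 0]
Echelon form has 2 nonzero rows, so rank(M) = 2.
The column space has dimension equal to the rank: 2.

2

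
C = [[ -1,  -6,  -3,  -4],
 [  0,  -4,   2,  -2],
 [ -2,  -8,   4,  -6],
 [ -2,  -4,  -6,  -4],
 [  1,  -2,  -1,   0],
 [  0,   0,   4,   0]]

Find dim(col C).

Row reduce to echelon form.
R3 ← R3 − (2)·R1: [0, 4, 10, 2]
R4 ← R4 − (2)·R1: [0, 8, 0, 4]
R5 ← R5 + R1: [0, -8, -4, -4]
R3 ← R3 + R2: [0, 0, 12, 0]
R4 ← R4 + (2)·R2: [0, 0, 4, 0]
R5 ← R5 − (2)·R2: [0, 0, -8, 0]
R4 ← R4 − (1/3)·R3: [0, 0, 0, 0]
R5 ← R5 + (2/3)·R3: [0, 0, 0, 0]
R6 ← R6 − (1/3)·R3: [0, 0, 0, 0]
Echelon form has 3 nonzero rows, so rank(C) = 3.
The column space has dimension equal to the rank: 3.

3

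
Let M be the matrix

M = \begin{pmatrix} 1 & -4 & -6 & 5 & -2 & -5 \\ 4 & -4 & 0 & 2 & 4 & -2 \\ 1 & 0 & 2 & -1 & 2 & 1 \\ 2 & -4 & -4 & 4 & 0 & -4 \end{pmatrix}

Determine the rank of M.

2

Row reduce to echelon form.
R2 ← R2 − (4)·R1: [0, 12, 24, -18, 12, 18]
R3 ← R3 − R1: [0, 4, 8, -6, 4, 6]
R4 ← R4 − (2)·R1: [0, 4, 8, -6, 4, 6]
R3 ← R3 − (1/3)·R2: [0, 0, 0, 0, 0, 0]
R4 ← R4 − (1/3)·R2: [0, 0, 0, 0, 0, 0]
Echelon form has 2 nonzero rows, so rank(M) = 2.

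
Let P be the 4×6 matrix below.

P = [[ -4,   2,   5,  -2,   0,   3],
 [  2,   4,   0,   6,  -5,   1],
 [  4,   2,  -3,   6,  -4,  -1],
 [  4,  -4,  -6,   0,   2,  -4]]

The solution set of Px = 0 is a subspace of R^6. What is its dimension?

Row reduce to echelon form.
R2 ← R2 + (1/2)·R1: [0, 5, 5/2, 5, -5, 5/2]
R3 ← R3 + R1: [0, 4, 2, 4, -4, 2]
R4 ← R4 + R1: [0, -2, -1, -2, 2, -1]
R3 ← R3 − (4/5)·R2: [0, 0, 0, 0, 0, 0]
R4 ← R4 + (2/5)·R2: [0, 0, 0, 0, 0, 0]
2 nonzero rows, so rank(P) = 2.
P has 6 columns; by rank–nullity, nullity = 6 − 2 = 4.

4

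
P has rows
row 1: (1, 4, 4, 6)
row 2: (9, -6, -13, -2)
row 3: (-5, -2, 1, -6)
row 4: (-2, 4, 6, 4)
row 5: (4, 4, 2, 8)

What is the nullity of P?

Row reduce to echelon form.
R2 ← R2 − (9)·R1: [0, -42, -49, -56]
R3 ← R3 + (5)·R1: [0, 18, 21, 24]
R4 ← R4 + (2)·R1: [0, 12, 14, 16]
R5 ← R5 − (4)·R1: [0, -12, -14, -16]
R3 ← R3 + (3/7)·R2: [0, 0, 0, 0]
R4 ← R4 + (2/7)·R2: [0, 0, 0, 0]
R5 ← R5 − (2/7)·R2: [0, 0, 0, 0]
2 nonzero rows, so rank(P) = 2.
P has 4 columns; by rank–nullity, nullity = 4 − 2 = 2.

2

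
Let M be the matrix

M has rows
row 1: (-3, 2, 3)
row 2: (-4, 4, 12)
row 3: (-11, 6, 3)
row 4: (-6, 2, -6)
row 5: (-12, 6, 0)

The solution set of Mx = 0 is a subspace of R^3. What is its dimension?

Row reduce to echelon form.
R2 ← R2 − (4/3)·R1: [0, 4/3, 8]
R3 ← R3 − (11/3)·R1: [0, -4/3, -8]
R4 ← R4 − (2)·R1: [0, -2, -12]
R5 ← R5 − (4)·R1: [0, -2, -12]
R3 ← R3 + R2: [0, 0, 0]
R4 ← R4 + (3/2)·R2: [0, 0, 0]
R5 ← R5 + (3/2)·R2: [0, 0, 0]
2 nonzero rows, so rank(M) = 2.
M has 3 columns; by rank–nullity, nullity = 3 − 2 = 1.

1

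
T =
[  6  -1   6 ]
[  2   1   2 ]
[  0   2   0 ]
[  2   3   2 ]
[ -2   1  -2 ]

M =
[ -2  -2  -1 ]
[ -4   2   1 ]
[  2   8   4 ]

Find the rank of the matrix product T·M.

2

First compute TM:
[[  4,  34,  17],
 [ -4,  14,   7],
 [ -8,   4,   2],
 [-12,  18,   9],
 [ -4, -10,  -5]]
Now row reduce the product.
R2 ← R2 + R1: [0, 48, 24]
R3 ← R3 + (2)·R1: [0, 72, 36]
R4 ← R4 + (3)·R1: [0, 120, 60]
R5 ← R5 + R1: [0, 24, 12]
R3 ← R3 − (3/2)·R2: [0, 0, 0]
R4 ← R4 − (5/2)·R2: [0, 0, 0]
R5 ← R5 − (1/2)·R2: [0, 0, 0]
2 nonzero rows, so rank(TM) = 2.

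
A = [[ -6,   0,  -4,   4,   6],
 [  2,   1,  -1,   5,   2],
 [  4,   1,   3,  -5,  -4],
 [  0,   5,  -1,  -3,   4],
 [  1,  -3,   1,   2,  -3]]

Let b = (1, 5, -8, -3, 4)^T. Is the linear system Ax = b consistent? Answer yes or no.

no

Row reduce the augmented matrix [A | b].
R2 ← R2 + (1/3)·R1: [0, 1, -7/3, 19/3, 4, 16/3]
R3 ← R3 + (2/3)·R1: [0, 1, 1/3, -7/3, 0, -22/3]
R5 ← R5 + (1/6)·R1: [0, -3, 1/3, 8/3, -2, 25/6]
R3 ← R3 − R2: [0, 0, 8/3, -26/3, -4, -38/3]
R4 ← R4 − (5)·R2: [0, 0, 32/3, -104/3, -16, -89/3]
R5 ← R5 + (3)·R2: [0, 0, -20/3, 65/3, 10, 121/6]
R4 ← R4 − (4)·R3: [0, 0, 0, 0, 0, 21]
R5 ← R5 + (5/2)·R3: [0, 0, 0, 0, 0, -23/2]
R5 ← R5 + (23/42)·R4: [0, 0, 0, 0, 0, 0]
The echelon form has 4 nonzero rows; the last pivot sits in the augmented column, so rank(A) = 3 but rank([A|b]) = 4.
Since the ranks differ, the system is inconsistent.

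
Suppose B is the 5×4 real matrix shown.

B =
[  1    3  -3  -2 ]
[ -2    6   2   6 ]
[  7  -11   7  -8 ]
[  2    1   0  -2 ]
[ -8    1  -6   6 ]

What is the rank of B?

3

Row reduce to echelon form.
R2 ← R2 + (2)·R1: [0, 12, -4, 2]
R3 ← R3 − (7)·R1: [0, -32, 28, 6]
R4 ← R4 − (2)·R1: [0, -5, 6, 2]
R5 ← R5 + (8)·R1: [0, 25, -30, -10]
R3 ← R3 + (8/3)·R2: [0, 0, 52/3, 34/3]
R4 ← R4 + (5/12)·R2: [0, 0, 13/3, 17/6]
R5 ← R5 − (25/12)·R2: [0, 0, -65/3, -85/6]
R4 ← R4 − (1/4)·R3: [0, 0, 0, 0]
R5 ← R5 + (5/4)·R3: [0, 0, 0, 0]
Echelon form has 3 nonzero rows, so rank(B) = 3.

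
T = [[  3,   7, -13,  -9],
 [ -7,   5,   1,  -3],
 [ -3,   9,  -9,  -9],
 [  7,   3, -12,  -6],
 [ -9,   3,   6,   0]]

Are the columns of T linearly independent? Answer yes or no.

no

Row reduce T to echelon form.
R2 ← R2 + (7/3)·R1: [0, 64/3, -88/3, -24]
R3 ← R3 + R1: [0, 16, -22, -18]
R4 ← R4 − (7/3)·R1: [0, -40/3, 55/3, 15]
R5 ← R5 + (3)·R1: [0, 24, -33, -27]
R3 ← R3 − (3/4)·R2: [0, 0, 0, 0]
R4 ← R4 + (5/8)·R2: [0, 0, 0, 0]
R5 ← R5 − (9/8)·R2: [0, 0, 0, 0]
2 pivots among 4 columns.
Only 2 < 4 pivot columns, so the columns are linearly dependent.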